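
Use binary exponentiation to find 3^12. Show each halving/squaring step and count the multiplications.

Computing 3^12 by squaring (build up from 3^1; each line after the first costs one multiplication):

3^1 = 3
3^2 = (3^1)^2 = 3^2 = 9
3^3 = 3 * 3^2 = 3 * 9 = 27
3^6 = (3^3)^2 = 27^2 = 729
3^12 = (3^6)^2 = 729^2 = 531441

Result: 531441
Multiplications needed: 4 (4 lines after 3^1)

3^12 = 531441. Using exponentiation by squaring, this requires 4 multiplications. The key idea: if the exponent is even, square the half-power; if odd, multiply by the base once.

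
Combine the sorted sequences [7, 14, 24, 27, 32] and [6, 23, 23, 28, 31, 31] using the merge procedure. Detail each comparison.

Merging process:

Compare 7 vs 6: take 6 from right. Merged: [6]
Compare 7 vs 23: take 7 from left. Merged: [6, 7]
Compare 14 vs 23: take 14 from left. Merged: [6, 7, 14]
Compare 24 vs 23: take 23 from right. Merged: [6, 7, 14, 23]
Compare 24 vs 23: take 23 from right. Merged: [6, 7, 14, 23, 23]
Compare 24 vs 28: take 24 from left. Merged: [6, 7, 14, 23, 23, 24]
Compare 27 vs 28: take 27 from left. Merged: [6, 7, 14, 23, 23, 24, 27]
Compare 32 vs 28: take 28 from right. Merged: [6, 7, 14, 23, 23, 24, 27, 28]
Compare 32 vs 31: take 31 from right. Merged: [6, 7, 14, 23, 23, 24, 27, 28, 31]
Compare 32 vs 31: take 31 from right. Merged: [6, 7, 14, 23, 23, 24, 27, 28, 31, 31]
Append remaining from left: [32]. Merged: [6, 7, 14, 23, 23, 24, 27, 28, 31, 31, 32]

Final merged array: [6, 7, 14, 23, 23, 24, 27, 28, 31, 31, 32]
Total comparisons: 10

The merged array is [6, 7, 14, 23, 23, 24, 27, 28, 31, 31, 32], requiring 10 comparisons. The merge step runs in O(n) time where n is the total number of elements.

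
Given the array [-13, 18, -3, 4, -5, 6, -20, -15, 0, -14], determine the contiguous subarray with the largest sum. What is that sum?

Using Kadane's algorithm on [-13, 18, -3, 4, -5, 6, -20, -15, 0, -14]:

Scanning through the array:
Position 1 (value 18): max_ending_here = 18, max_so_far = 18
Position 2 (value -3): max_ending_here = 15, max_so_far = 18
Position 3 (value 4): max_ending_here = 19, max_so_far = 19
Position 4 (value -5): max_ending_here = 14, max_so_far = 19
Position 5 (value 6): max_ending_here = 20, max_so_far = 20
Position 6 (value -20): max_ending_here = 0, max_so_far = 20
Position 7 (value -15): max_ending_here = -15, max_so_far = 20
Position 8 (value 0): max_ending_here = 0, max_so_far = 20
Position 9 (value -14): max_ending_here = -14, max_so_far = 20

Maximum subarray: [18, -3, 4, -5, 6]
Maximum sum: 20

The maximum subarray is [18, -3, 4, -5, 6] with sum 20. This subarray runs from index 1 to index 5.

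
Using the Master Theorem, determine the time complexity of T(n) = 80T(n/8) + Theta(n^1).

Master Theorem for T(n) = 80T(n/8) + O(n^1):

a = 80, b = 8, c = 1
log_b(a) = log_8(80) = 2.1073

Case 1: c = 1 < log_8(80) = 2.1073
T(n) = O(n^(log_8 80))

For T(n) = 80T(n/8) + O(n^1): log_8(80) = 2.1073. This is Case 1 of the Master Theorem (c < log_b(a), work dominated by leaves), giving O(n^(log_8 80)).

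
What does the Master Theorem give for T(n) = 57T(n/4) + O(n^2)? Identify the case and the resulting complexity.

Master Theorem for T(n) = 57T(n/4) + O(n^2):

a = 57, b = 4, c = 2
log_b(a) = log_4(57) = 2.9164

Case 1: c = 2 < log_4(57) = 2.9164
T(n) = O(n^(log_4 57))

For T(n) = 57T(n/4) + O(n^2): log_4(57) = 2.9164. This is Case 1 of the Master Theorem (c < log_b(a), work dominated by leaves), giving O(n^(log_4 57)).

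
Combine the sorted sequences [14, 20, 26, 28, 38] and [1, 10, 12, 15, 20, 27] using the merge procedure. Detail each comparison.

Merging process:

Compare 14 vs 1: take 1 from right. Merged: [1]
Compare 14 vs 10: take 10 from right. Merged: [1, 10]
Compare 14 vs 12: take 12 from right. Merged: [1, 10, 12]
Compare 14 vs 15: take 14 from left. Merged: [1, 10, 12, 14]
Compare 20 vs 15: take 15 from right. Merged: [1, 10, 12, 14, 15]
Compare 20 vs 20: take 20 from left. Merged: [1, 10, 12, 14, 15, 20]
Compare 26 vs 20: take 20 from right. Merged: [1, 10, 12, 14, 15, 20, 20]
Compare 26 vs 27: take 26 from left. Merged: [1, 10, 12, 14, 15, 20, 20, 26]
Compare 28 vs 27: take 27 from right. Merged: [1, 10, 12, 14, 15, 20, 20, 26, 27]
Append remaining from left: [28, 38]. Merged: [1, 10, 12, 14, 15, 20, 20, 26, 27, 28, 38]

Final merged array: [1, 10, 12, 14, 15, 20, 20, 26, 27, 28, 38]
Total comparisons: 9

The merged array is [1, 10, 12, 14, 15, 20, 20, 26, 27, 28, 38], requiring 9 comparisons. The merge step runs in O(n) time where n is the total number of elements.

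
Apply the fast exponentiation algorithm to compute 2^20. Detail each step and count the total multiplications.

Computing 2^20 by squaring (build up from 2^1; each line after the first costs one multiplication):

2^1 = 2
2^2 = (2^1)^2 = 2^2 = 4
2^4 = (2^2)^2 = 4^2 = 16
2^5 = 2 * 2^4 = 2 * 16 = 32
2^10 = (2^5)^2 = 32^2 = 1024
2^20 = (2^10)^2 = 1024^2 = 1048576

Result: 1048576
Multiplications needed: 5 (5 lines after 2^1)

2^20 = 1048576. Using exponentiation by squaring, this requires 5 multiplications. The key idea: if the exponent is even, square the half-power; if odd, multiply by the base once.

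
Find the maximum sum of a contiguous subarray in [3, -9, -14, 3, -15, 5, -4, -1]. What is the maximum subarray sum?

Using Kadane's algorithm on [3, -9, -14, 3, -15, 5, -4, -1]:

Scanning through the array:
Position 1 (value -9): max_ending_here = -6, max_so_far = 3
Position 2 (value -14): max_ending_here = -14, max_so_far = 3
Position 3 (value 3): max_ending_here = 3, max_so_far = 3
Position 4 (value -15): max_ending_here = -12, max_so_far = 3
Position 5 (value 5): max_ending_here = 5, max_so_far = 5
Position 6 (value -4): max_ending_here = 1, max_so_far = 5
Position 7 (value -1): max_ending_here = 0, max_so_far = 5

Maximum subarray: [5]
Maximum sum: 5

The maximum subarray is [5] with sum 5. This subarray runs from index 5 to index 5.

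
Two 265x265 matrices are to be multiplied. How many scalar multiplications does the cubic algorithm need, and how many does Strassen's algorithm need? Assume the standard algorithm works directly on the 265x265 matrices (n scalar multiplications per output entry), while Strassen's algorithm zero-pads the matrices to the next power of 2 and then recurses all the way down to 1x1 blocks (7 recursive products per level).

Matrix multiplication for 265x265 matrices:

Strassen's algorithm requires power-of-2 dimensions. Pad 265x265 to 512x512 (next power of 2).

Standard algorithm: 265^3 = 18609625 multiplications
Strassen's algorithm: 7^(log2(512)) = 7^9 = 40353607 multiplications
Difference: 18609625 - 40353607 = -21743982 (Strassen uses MORE here due to padding overhead — for small or just-over-power-of-2 n, padding can outweigh the per-level savings)

Standard: 18609625 multiplications (265^3). Strassen: 40353607 multiplications (7^9, after padding to 512x512). Strassen reduces 8 recursive multiplications to 7 at each level.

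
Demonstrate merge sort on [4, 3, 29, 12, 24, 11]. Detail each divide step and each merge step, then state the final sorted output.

Merge sort trace:

Split: [4, 3, 29, 12, 24, 11] -> [4, 3, 29] and [12, 24, 11]
  Split: [4, 3, 29] -> [4] and [3, 29]
    Split: [3, 29] -> [3] and [29]
    Merge: [3] + [29] -> [3, 29]
  Merge: [4] + [3, 29] -> [3, 4, 29]
  Split: [12, 24, 11] -> [12] and [24, 11]
    Split: [24, 11] -> [24] and [11]
    Merge: [24] + [11] -> [11, 24]
  Merge: [12] + [11, 24] -> [11, 12, 24]
Merge: [3, 4, 29] + [11, 12, 24] -> [3, 4, 11, 12, 24, 29]

Final sorted array: [3, 4, 11, 12, 24, 29]

The merge sort proceeds by recursively splitting the array and merging sorted halves.
After all merges, the sorted array is [3, 4, 11, 12, 24, 29].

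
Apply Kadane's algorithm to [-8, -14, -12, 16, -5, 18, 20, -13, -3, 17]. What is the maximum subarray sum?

Using Kadane's algorithm on [-8, -14, -12, 16, -5, 18, 20, -13, -3, 17]:

Scanning through the array:
Position 1 (value -14): max_ending_here = -14, max_so_far = -8
Position 2 (value -12): max_ending_here = -12, max_so_far = -8
Position 3 (value 16): max_ending_here = 16, max_so_far = 16
Position 4 (value -5): max_ending_here = 11, max_so_far = 16
Position 5 (value 18): max_ending_here = 29, max_so_far = 29
Position 6 (value 20): max_ending_here = 49, max_so_far = 49
Position 7 (value -13): max_ending_here = 36, max_so_far = 49
Position 8 (value -3): max_ending_here = 33, max_so_far = 49
Position 9 (value 17): max_ending_here = 50, max_so_far = 50

Maximum subarray: [16, -5, 18, 20, -13, -3, 17]
Maximum sum: 50

The maximum subarray is [16, -5, 18, 20, -13, -3, 17] with sum 50. This subarray runs from index 3 to index 9.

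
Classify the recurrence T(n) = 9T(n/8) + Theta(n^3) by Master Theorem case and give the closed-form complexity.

Master Theorem for T(n) = 9T(n/8) + O(n^3):

a = 9, b = 8, c = 3
log_b(a) = log_8(9) = 1.0566

Case 3: c = 3 > log_8(9) = 1.0566
T(n) = O(n^3) = O(n^3)

For T(n) = 9T(n/8) + O(n^3): log_8(9) = 1.0566. This is Case 3 of the Master Theorem (c > log_b(a), work dominated by root), giving O(n^3).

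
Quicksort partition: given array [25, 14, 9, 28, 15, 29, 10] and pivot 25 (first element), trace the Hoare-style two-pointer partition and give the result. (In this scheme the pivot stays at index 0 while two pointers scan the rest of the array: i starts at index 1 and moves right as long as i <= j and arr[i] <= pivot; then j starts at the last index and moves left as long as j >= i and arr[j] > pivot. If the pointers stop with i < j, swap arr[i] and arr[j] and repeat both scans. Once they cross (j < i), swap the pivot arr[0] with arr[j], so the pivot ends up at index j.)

Hoare-style two-pointer partition with pivot = 25:

Initial array: [25, 14, 9, 28, 15, 29, 10]

Pointers start at i = 1, j = 6.
i stops at index 3 (arr[3]=28 > 25), j stops at index 6 (arr[6]=10 <= 25): swap arr[3] and arr[6], array becomes [25, 14, 9, 10, 15, 29, 28]
i ends at 5, j ends at 4: the pointers have crossed (j < i), so scanning stops.

Swap pivot arr[0] with arr[4] to place pivot at position 4: [15, 14, 9, 10, 25, 29, 28]
Pivot position: 4

After partitioning with pivot 25, the array becomes [15, 14, 9, 10, 25, 29, 28]. The pivot is placed at index 4. All elements to the left of the pivot are <= 25, and all elements to the right are > 25.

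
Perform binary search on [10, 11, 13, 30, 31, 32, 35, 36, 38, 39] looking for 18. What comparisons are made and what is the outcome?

Binary search for 18 in [10, 11, 13, 30, 31, 32, 35, 36, 38, 39]:

lo=0, hi=9, mid=4, arr[mid]=31 -> 31 > 18, search left half
lo=0, hi=3, mid=1, arr[mid]=11 -> 11 < 18, search right half
lo=2, hi=3, mid=2, arr[mid]=13 -> 13 < 18, search right half
lo=3, hi=3, mid=3, arr[mid]=30 -> 30 > 18, search left half
lo=3 > hi=2, target 18 not found

Binary search determines that 18 is not in the array after 4 comparisons. The search space was exhausted without finding the target.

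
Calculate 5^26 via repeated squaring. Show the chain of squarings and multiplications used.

Computing 5^26 by squaring (build up from 5^1; each line after the first costs one multiplication):

5^1 = 5
5^2 = (5^1)^2 = 5^2 = 25
5^3 = 5 * 5^2 = 5 * 25 = 125
5^6 = (5^3)^2 = 125^2 = 15625
5^12 = (5^6)^2 = 15625^2 = 244140625
5^13 = 5 * 5^12 = 5 * 244140625 = 1220703125
5^26 = (5^13)^2 = 1220703125^2 = 1490116119384765625

Result: 1490116119384765625
Multiplications needed: 6 (6 lines after 5^1)

5^26 = 1490116119384765625. Using exponentiation by squaring, this requires 6 multiplications. The key idea: if the exponent is even, square the half-power; if odd, multiply by the base once.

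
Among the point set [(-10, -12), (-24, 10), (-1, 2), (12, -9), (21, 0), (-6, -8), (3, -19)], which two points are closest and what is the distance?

Computing all pairwise distances among 7 points:

d((-10, -12), (-24, 10)) = 26.0768
d((-10, -12), (-1, 2)) = 16.6433
d((-10, -12), (12, -9)) = 22.2036
d((-10, -12), (21, 0)) = 33.2415
d((-10, -12), (-6, -8)) = 5.6569 <-- minimum
d((-10, -12), (3, -19)) = 14.7648
d((-24, 10), (-1, 2)) = 24.3516
d((-24, 10), (12, -9)) = 40.7063
d((-24, 10), (21, 0)) = 46.0977
d((-24, 10), (-6, -8)) = 25.4558
d((-24, 10), (3, -19)) = 39.6232
d((-1, 2), (12, -9)) = 17.0294
d((-1, 2), (21, 0)) = 22.0907
d((-1, 2), (-6, -8)) = 11.1803
d((-1, 2), (3, -19)) = 21.3776
d((12, -9), (21, 0)) = 12.7279
d((12, -9), (-6, -8)) = 18.0278
d((12, -9), (3, -19)) = 13.4536
d((21, 0), (-6, -8)) = 28.1603
d((21, 0), (3, -19)) = 26.1725
d((-6, -8), (3, -19)) = 14.2127

Closest pair: (-10, -12) and (-6, -8) with distance 5.6569

The closest pair is (-10, -12) and (-6, -8) with Euclidean distance 5.6569. For 7 points, brute-force pairwise comparison is shown above. For large n, the divide-and-conquer algorithm (sort by x, recurse on halves, check the dividing strip) achieves O(n log n).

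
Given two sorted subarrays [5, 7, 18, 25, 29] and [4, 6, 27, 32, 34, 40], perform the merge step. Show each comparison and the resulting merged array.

Merging process:

Compare 5 vs 4: take 4 from right. Merged: [4]
Compare 5 vs 6: take 5 from left. Merged: [4, 5]
Compare 7 vs 6: take 6 from right. Merged: [4, 5, 6]
Compare 7 vs 27: take 7 from left. Merged: [4, 5, 6, 7]
Compare 18 vs 27: take 18 from left. Merged: [4, 5, 6, 7, 18]
Compare 25 vs 27: take 25 from left. Merged: [4, 5, 6, 7, 18, 25]
Compare 29 vs 27: take 27 from right. Merged: [4, 5, 6, 7, 18, 25, 27]
Compare 29 vs 32: take 29 from left. Merged: [4, 5, 6, 7, 18, 25, 27, 29]
Append remaining from right: [32, 34, 40]. Merged: [4, 5, 6, 7, 18, 25, 27, 29, 32, 34, 40]

Final merged array: [4, 5, 6, 7, 18, 25, 27, 29, 32, 34, 40]
Total comparisons: 8

The merged array is [4, 5, 6, 7, 18, 25, 27, 29, 32, 34, 40], requiring 8 comparisons. The merge step runs in O(n) time where n is the total number of elements.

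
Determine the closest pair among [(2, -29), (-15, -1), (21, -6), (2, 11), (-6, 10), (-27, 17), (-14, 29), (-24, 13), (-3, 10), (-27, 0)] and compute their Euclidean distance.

Computing all pairwise distances among 10 points:

d((2, -29), (-15, -1)) = 32.7567
d((2, -29), (21, -6)) = 29.8329
d((2, -29), (2, 11)) = 40.0
d((2, -29), (-6, 10)) = 39.8121
d((2, -29), (-27, 17)) = 54.3783
d((2, -29), (-14, 29)) = 60.1664
d((2, -29), (-24, 13)) = 49.3964
d((2, -29), (-3, 10)) = 39.3192
d((2, -29), (-27, 0)) = 41.0122
d((-15, -1), (21, -6)) = 36.3456
d((-15, -1), (2, 11)) = 20.8087
d((-15, -1), (-6, 10)) = 14.2127
d((-15, -1), (-27, 17)) = 21.6333
d((-15, -1), (-14, 29)) = 30.0167
d((-15, -1), (-24, 13)) = 16.6433
d((-15, -1), (-3, 10)) = 16.2788
d((-15, -1), (-27, 0)) = 12.0416
d((21, -6), (2, 11)) = 25.4951
d((21, -6), (-6, 10)) = 31.3847
d((21, -6), (-27, 17)) = 53.2259
d((21, -6), (-14, 29)) = 49.4975
d((21, -6), (-24, 13)) = 48.8467
d((21, -6), (-3, 10)) = 28.8444
d((21, -6), (-27, 0)) = 48.3735
d((2, 11), (-6, 10)) = 8.0623
d((2, 11), (-27, 17)) = 29.6142
d((2, 11), (-14, 29)) = 24.0832
d((2, 11), (-24, 13)) = 26.0768
d((2, 11), (-3, 10)) = 5.099
d((2, 11), (-27, 0)) = 31.0161
d((-6, 10), (-27, 17)) = 22.1359
d((-6, 10), (-14, 29)) = 20.6155
d((-6, 10), (-24, 13)) = 18.2483
d((-6, 10), (-3, 10)) = 3.0 <-- minimum
d((-6, 10), (-27, 0)) = 23.2594
d((-27, 17), (-14, 29)) = 17.6918
d((-27, 17), (-24, 13)) = 5.0
d((-27, 17), (-3, 10)) = 25.0
d((-27, 17), (-27, 0)) = 17.0
d((-14, 29), (-24, 13)) = 18.868
d((-14, 29), (-3, 10)) = 21.9545
d((-14, 29), (-27, 0)) = 31.7805
d((-24, 13), (-3, 10)) = 21.2132
d((-24, 13), (-27, 0)) = 13.3417
d((-3, 10), (-27, 0)) = 26.0

Closest pair: (-6, 10) and (-3, 10) with distance 3.0

The closest pair is (-6, 10) and (-3, 10) with Euclidean distance 3.0. For 10 points, brute-force pairwise comparison is shown above. For large n, the divide-and-conquer algorithm (sort by x, recurse on halves, check the dividing strip) achieves O(n log n).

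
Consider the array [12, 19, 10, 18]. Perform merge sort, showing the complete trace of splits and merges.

Merge sort trace:

Split: [12, 19, 10, 18] -> [12, 19] and [10, 18]
  Split: [12, 19] -> [12] and [19]
  Merge: [12] + [19] -> [12, 19]
  Split: [10, 18] -> [10] and [18]
  Merge: [10] + [18] -> [10, 18]
Merge: [12, 19] + [10, 18] -> [10, 12, 18, 19]

Final sorted array: [10, 12, 18, 19]

The merge sort proceeds by recursively splitting the array and merging sorted halves.
After all merges, the sorted array is [10, 12, 18, 19].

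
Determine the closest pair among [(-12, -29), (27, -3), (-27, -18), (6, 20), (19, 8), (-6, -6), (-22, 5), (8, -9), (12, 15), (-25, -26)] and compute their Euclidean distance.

Computing all pairwise distances among 10 points:

d((-12, -29), (27, -3)) = 46.8722
d((-12, -29), (-27, -18)) = 18.6011
d((-12, -29), (6, 20)) = 52.2015
d((-12, -29), (19, 8)) = 48.2701
d((-12, -29), (-6, -6)) = 23.7697
d((-12, -29), (-22, 5)) = 35.4401
d((-12, -29), (8, -9)) = 28.2843
d((-12, -29), (12, 15)) = 50.1199
d((-12, -29), (-25, -26)) = 13.3417
d((27, -3), (-27, -18)) = 56.0446
d((27, -3), (6, 20)) = 31.1448
d((27, -3), (19, 8)) = 13.6015
d((27, -3), (-6, -6)) = 33.1361
d((27, -3), (-22, 5)) = 49.6488
d((27, -3), (8, -9)) = 19.9249
d((27, -3), (12, 15)) = 23.4307
d((27, -3), (-25, -26)) = 56.8595
d((-27, -18), (6, 20)) = 50.3289
d((-27, -18), (19, 8)) = 52.8394
d((-27, -18), (-6, -6)) = 24.1868
d((-27, -18), (-22, 5)) = 23.5372
d((-27, -18), (8, -9)) = 36.1386
d((-27, -18), (12, 15)) = 51.0882
d((-27, -18), (-25, -26)) = 8.2462
d((6, 20), (19, 8)) = 17.6918
d((6, 20), (-6, -6)) = 28.6356
d((6, 20), (-22, 5)) = 31.7648
d((6, 20), (8, -9)) = 29.0689
d((6, 20), (12, 15)) = 7.8102 <-- minimum
d((6, 20), (-25, -26)) = 55.4707
d((19, 8), (-6, -6)) = 28.6531
d((19, 8), (-22, 5)) = 41.1096
d((19, 8), (8, -9)) = 20.2485
d((19, 8), (12, 15)) = 9.8995
d((19, 8), (-25, -26)) = 55.6058
d((-6, -6), (-22, 5)) = 19.4165
d((-6, -6), (8, -9)) = 14.3178
d((-6, -6), (12, 15)) = 27.6586
d((-6, -6), (-25, -26)) = 27.5862
d((-22, 5), (8, -9)) = 33.1059
d((-22, 5), (12, 15)) = 35.4401
d((-22, 5), (-25, -26)) = 31.1448
d((8, -9), (12, 15)) = 24.3311
d((8, -9), (-25, -26)) = 37.1214
d((12, 15), (-25, -26)) = 55.2268

Closest pair: (6, 20) and (12, 15) with distance 7.8102

The closest pair is (6, 20) and (12, 15) with Euclidean distance 7.8102. For 10 points, brute-force pairwise comparison is shown above. For large n, the divide-and-conquer algorithm (sort by x, recurse on halves, check the dividing strip) achieves O(n log n).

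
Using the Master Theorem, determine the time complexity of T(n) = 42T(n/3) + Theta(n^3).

Master Theorem for T(n) = 42T(n/3) + O(n^3):

a = 42, b = 3, c = 3
log_b(a) = log_3(42) = 3.4022

Case 1: c = 3 < log_3(42) = 3.4022
T(n) = O(n^(log_3 42))

For T(n) = 42T(n/3) + O(n^3): log_3(42) = 3.4022. This is Case 1 of the Master Theorem (c < log_b(a), work dominated by leaves), giving O(n^(log_3 42)).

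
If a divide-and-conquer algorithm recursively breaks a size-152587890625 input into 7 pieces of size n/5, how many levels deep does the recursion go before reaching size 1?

For divide and conquer with division factor 5:

Problem sizes at each level:
Level 0: 152587890625
Level 1: 30517578125
Level 2: 6103515625
Level 3: 1220703125
Level 4: 244140625
Level 5: 48828125
Level 6: 9765625
Level 7: 1953125
Level 8: 390625
Level 9: 78125
Level 10: 15625
Level 11: 3125
Level 12: 625
Level 13: 125
Level 14: 25
Level 15: 5
Level 16: 1

The root is level 0 and the size-1 base case is level 16 (the tree spans levels 0 through 16, i.e. 17 levels counting the root), so the depth is the number of divisions: log_5(152587890625) = 16

The recursion tree depth is log_5(152587890625) = 16. At each level, the problem size is divided by 5, so it takes 16 divisions to reduce to a base case of size 1. The algorithm makes 7 recursive calls at each level.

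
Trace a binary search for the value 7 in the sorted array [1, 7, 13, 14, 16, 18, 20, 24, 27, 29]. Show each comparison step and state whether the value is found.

Binary search for 7 in [1, 7, 13, 14, 16, 18, 20, 24, 27, 29]:

lo=0, hi=9, mid=4, arr[mid]=16 -> 16 > 7, search left half
lo=0, hi=3, mid=1, arr[mid]=7 -> Found target at index 1!

Binary search finds 7 at index 1 after 2 comparisons. The search repeatedly halves the search space by comparing with the middle element.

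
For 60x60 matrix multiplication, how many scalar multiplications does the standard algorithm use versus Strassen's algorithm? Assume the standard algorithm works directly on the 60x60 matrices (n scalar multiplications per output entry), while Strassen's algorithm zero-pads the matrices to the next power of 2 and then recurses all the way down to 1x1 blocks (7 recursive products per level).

Matrix multiplication for 60x60 matrices:

Strassen's algorithm requires power-of-2 dimensions. Pad 60x60 to 64x64 (next power of 2).

Standard algorithm: 60^3 = 216000 multiplications
Strassen's algorithm: 7^(log2(64)) = 7^6 = 117649 multiplications
Savings: 216000 - 117649 = 98351 multiplications

Standard: 216000 multiplications (60^3). Strassen: 117649 multiplications (7^6, after padding to 64x64). Strassen reduces 8 recursive multiplications to 7 at each level.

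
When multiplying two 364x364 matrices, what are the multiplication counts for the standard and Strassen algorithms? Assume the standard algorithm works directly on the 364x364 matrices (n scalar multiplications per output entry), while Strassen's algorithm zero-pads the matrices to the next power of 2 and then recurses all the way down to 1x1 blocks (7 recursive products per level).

Matrix multiplication for 364x364 matrices:

Strassen's algorithm requires power-of-2 dimensions. Pad 364x364 to 512x512 (next power of 2).

Standard algorithm: 364^3 = 48228544 multiplications
Strassen's algorithm: 7^(log2(512)) = 7^9 = 40353607 multiplications
Savings: 48228544 - 40353607 = 7874937 multiplications

Standard: 48228544 multiplications (364^3). Strassen: 40353607 multiplications (7^9, after padding to 512x512). Strassen reduces 8 recursive multiplications to 7 at each level.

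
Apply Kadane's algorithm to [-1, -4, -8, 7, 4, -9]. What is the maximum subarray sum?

Using Kadane's algorithm on [-1, -4, -8, 7, 4, -9]:

Scanning through the array:
Position 1 (value -4): max_ending_here = -4, max_so_far = -1
Position 2 (value -8): max_ending_here = -8, max_so_far = -1
Position 3 (value 7): max_ending_here = 7, max_so_far = 7
Position 4 (value 4): max_ending_here = 11, max_so_far = 11
Position 5 (value -9): max_ending_here = 2, max_so_far = 11

Maximum subarray: [7, 4]
Maximum sum: 11

The maximum subarray is [7, 4] with sum 11. This subarray runs from index 3 to index 4.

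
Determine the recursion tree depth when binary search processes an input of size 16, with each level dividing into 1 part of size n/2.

For divide and conquer with division factor 2:

Problem sizes at each level:
Level 0: 16
Level 1: 8
Level 2: 4
Level 3: 2
Level 4: 1

The root is level 0 and the size-1 base case is level 4 (the tree spans levels 0 through 4, i.e. 5 levels counting the root), so the depth is the number of divisions: log_2(16) = 4

The recursion tree depth is log_2(16) = 4. At each level, the problem size is divided by 2, so it takes 4 divisions to reduce to a base case of size 1. The algorithm makes 1 recursive call at each level.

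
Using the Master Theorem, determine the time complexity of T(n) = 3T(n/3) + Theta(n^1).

Master Theorem for T(n) = 3T(n/3) + O(n^1):

a = 3, b = 3, c = 1
log_b(a) = log_3(3) = 1.0000

Case 2: c = 1 = log_3(3) = 1.0000
T(n) = O(n^1 log n) = O(n log n)

For T(n) = 3T(n/3) + O(n^1): log_3(3) = 1.0000. This is Case 2 of the Master Theorem (c = log_b(a), equal work at all levels), giving O(n log n).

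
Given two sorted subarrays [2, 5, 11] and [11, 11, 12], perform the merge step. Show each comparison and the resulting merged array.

Merging process:

Compare 2 vs 11: take 2 from left. Merged: [2]
Compare 5 vs 11: take 5 from left. Merged: [2, 5]
Compare 11 vs 11: take 11 from left. Merged: [2, 5, 11]
Append remaining from right: [11, 11, 12]. Merged: [2, 5, 11, 11, 11, 12]

Final merged array: [2, 5, 11, 11, 11, 12]
Total comparisons: 3

The merged array is [2, 5, 11, 11, 11, 12], requiring 3 comparisons. The merge step runs in O(n) time where n is the total number of elements.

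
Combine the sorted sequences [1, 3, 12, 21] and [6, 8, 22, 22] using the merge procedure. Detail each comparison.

Merging process:

Compare 1 vs 6: take 1 from left. Merged: [1]
Compare 3 vs 6: take 3 from left. Merged: [1, 3]
Compare 12 vs 6: take 6 from right. Merged: [1, 3, 6]
Compare 12 vs 8: take 8 from right. Merged: [1, 3, 6, 8]
Compare 12 vs 22: take 12 from left. Merged: [1, 3, 6, 8, 12]
Compare 21 vs 22: take 21 from left. Merged: [1, 3, 6, 8, 12, 21]
Append remaining from right: [22, 22]. Merged: [1, 3, 6, 8, 12, 21, 22, 22]

Final merged array: [1, 3, 6, 8, 12, 21, 22, 22]
Total comparisons: 6

The merged array is [1, 3, 6, 8, 12, 21, 22, 22], requiring 6 comparisons. The merge step runs in O(n) time where n is the total number of elements.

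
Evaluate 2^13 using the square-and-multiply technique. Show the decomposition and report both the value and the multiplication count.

Computing 2^13 by squaring (build up from 2^1; each line after the first costs one multiplication):

2^1 = 2
2^2 = (2^1)^2 = 2^2 = 4
2^3 = 2 * 2^2 = 2 * 4 = 8
2^6 = (2^3)^2 = 8^2 = 64
2^12 = (2^6)^2 = 64^2 = 4096
2^13 = 2 * 2^12 = 2 * 4096 = 8192

Result: 8192
Multiplications needed: 5 (5 lines after 2^1)

2^13 = 8192. Using exponentiation by squaring, this requires 5 multiplications. The key idea: if the exponent is even, square the half-power; if odd, multiply by the base once.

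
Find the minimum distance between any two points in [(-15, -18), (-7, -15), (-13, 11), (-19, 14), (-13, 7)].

Computing all pairwise distances among 5 points:

d((-15, -18), (-7, -15)) = 8.544
d((-15, -18), (-13, 11)) = 29.0689
d((-15, -18), (-19, 14)) = 32.249
d((-15, -18), (-13, 7)) = 25.0799
d((-7, -15), (-13, 11)) = 26.6833
d((-7, -15), (-19, 14)) = 31.3847
d((-7, -15), (-13, 7)) = 22.8035
d((-13, 11), (-19, 14)) = 6.7082
d((-13, 11), (-13, 7)) = 4.0 <-- minimum
d((-19, 14), (-13, 7)) = 9.2195

Closest pair: (-13, 11) and (-13, 7) with distance 4.0

The closest pair is (-13, 11) and (-13, 7) with Euclidean distance 4.0. For 5 points, brute-force pairwise comparison is shown above. For large n, the divide-and-conquer algorithm (sort by x, recurse on halves, check the dividing strip) achieves O(n log n).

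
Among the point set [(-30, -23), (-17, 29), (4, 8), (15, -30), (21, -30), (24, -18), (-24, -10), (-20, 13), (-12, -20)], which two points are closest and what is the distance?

Computing all pairwise distances among 9 points:

d((-30, -23), (-17, 29)) = 53.6004
d((-30, -23), (4, 8)) = 46.0109
d((-30, -23), (15, -30)) = 45.5412
d((-30, -23), (21, -30)) = 51.4782
d((-30, -23), (24, -18)) = 54.231
d((-30, -23), (-24, -10)) = 14.3178
d((-30, -23), (-20, 13)) = 37.3631
d((-30, -23), (-12, -20)) = 18.2483
d((-17, 29), (4, 8)) = 29.6985
d((-17, 29), (15, -30)) = 67.1193
d((-17, 29), (21, -30)) = 70.1783
d((-17, 29), (24, -18)) = 62.3699
d((-17, 29), (-24, -10)) = 39.6232
d((-17, 29), (-20, 13)) = 16.2788
d((-17, 29), (-12, -20)) = 49.2544
d((4, 8), (15, -30)) = 39.5601
d((4, 8), (21, -30)) = 41.6293
d((4, 8), (24, -18)) = 32.8024
d((4, 8), (-24, -10)) = 33.2866
d((4, 8), (-20, 13)) = 24.5153
d((4, 8), (-12, -20)) = 32.249
d((15, -30), (21, -30)) = 6.0 <-- minimum
d((15, -30), (24, -18)) = 15.0
d((15, -30), (-24, -10)) = 43.8292
d((15, -30), (-20, 13)) = 55.4437
d((15, -30), (-12, -20)) = 28.7924
d((21, -30), (24, -18)) = 12.3693
d((21, -30), (-24, -10)) = 49.2443
d((21, -30), (-20, 13)) = 59.4138
d((21, -30), (-12, -20)) = 34.4819
d((24, -18), (-24, -10)) = 48.6621
d((24, -18), (-20, 13)) = 53.8238
d((24, -18), (-12, -20)) = 36.0555
d((-24, -10), (-20, 13)) = 23.3452
d((-24, -10), (-12, -20)) = 15.6205
d((-20, 13), (-12, -20)) = 33.9559

Closest pair: (15, -30) and (21, -30) with distance 6.0

The closest pair is (15, -30) and (21, -30) with Euclidean distance 6.0. For 9 points, brute-force pairwise comparison is shown above. For large n, the divide-and-conquer algorithm (sort by x, recurse on halves, check the dividing strip) achieves O(n log n).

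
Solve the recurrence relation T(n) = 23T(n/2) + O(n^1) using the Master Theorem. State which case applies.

Master Theorem for T(n) = 23T(n/2) + O(n^1):

a = 23, b = 2, c = 1
log_b(a) = log_2(23) = 4.5236

Case 1: c = 1 < log_2(23) = 4.5236
T(n) = O(n^(log_2 23))

For T(n) = 23T(n/2) + O(n^1): log_2(23) = 4.5236. This is Case 1 of the Master Theorem (c < log_b(a), work dominated by leaves), giving O(n^(log_2 23)).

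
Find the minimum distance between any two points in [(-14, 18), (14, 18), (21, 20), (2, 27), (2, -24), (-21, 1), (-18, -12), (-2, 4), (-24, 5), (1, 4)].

Computing all pairwise distances among 10 points:

d((-14, 18), (14, 18)) = 28.0
d((-14, 18), (21, 20)) = 35.0571
d((-14, 18), (2, 27)) = 18.3576
d((-14, 18), (2, -24)) = 44.9444
d((-14, 18), (-21, 1)) = 18.3848
d((-14, 18), (-18, -12)) = 30.2655
d((-14, 18), (-2, 4)) = 18.4391
d((-14, 18), (-24, 5)) = 16.4012
d((-14, 18), (1, 4)) = 20.5183
d((14, 18), (21, 20)) = 7.2801
d((14, 18), (2, 27)) = 15.0
d((14, 18), (2, -24)) = 43.6807
d((14, 18), (-21, 1)) = 38.9102
d((14, 18), (-18, -12)) = 43.8634
d((14, 18), (-2, 4)) = 21.2603
d((14, 18), (-24, 5)) = 40.1622
d((14, 18), (1, 4)) = 19.105
d((21, 20), (2, 27)) = 20.2485
d((21, 20), (2, -24)) = 47.927
d((21, 20), (-21, 1)) = 46.0977
d((21, 20), (-18, -12)) = 50.448
d((21, 20), (-2, 4)) = 28.0179
d((21, 20), (-24, 5)) = 47.4342
d((21, 20), (1, 4)) = 25.6125
d((2, 27), (2, -24)) = 51.0
d((2, 27), (-21, 1)) = 34.7131
d((2, 27), (-18, -12)) = 43.8292
d((2, 27), (-2, 4)) = 23.3452
d((2, 27), (-24, 5)) = 34.0588
d((2, 27), (1, 4)) = 23.0217
d((2, -24), (-21, 1)) = 33.9706
d((2, -24), (-18, -12)) = 23.3238
d((2, -24), (-2, 4)) = 28.2843
d((2, -24), (-24, 5)) = 38.9487
d((2, -24), (1, 4)) = 28.0179
d((-21, 1), (-18, -12)) = 13.3417
d((-21, 1), (-2, 4)) = 19.2354
d((-21, 1), (-24, 5)) = 5.0
d((-21, 1), (1, 4)) = 22.2036
d((-18, -12), (-2, 4)) = 22.6274
d((-18, -12), (-24, 5)) = 18.0278
d((-18, -12), (1, 4)) = 24.8395
d((-2, 4), (-24, 5)) = 22.0227
d((-2, 4), (1, 4)) = 3.0 <-- minimum
d((-24, 5), (1, 4)) = 25.02

Closest pair: (-2, 4) and (1, 4) with distance 3.0

The closest pair is (-2, 4) and (1, 4) with Euclidean distance 3.0. For 10 points, brute-force pairwise comparison is shown above. For large n, the divide-and-conquer algorithm (sort by x, recurse on halves, check the dividing strip) achieves O(n log n).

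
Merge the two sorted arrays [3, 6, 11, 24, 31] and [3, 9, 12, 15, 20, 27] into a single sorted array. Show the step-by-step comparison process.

Merging process:

Compare 3 vs 3: take 3 from left. Merged: [3]
Compare 6 vs 3: take 3 from right. Merged: [3, 3]
Compare 6 vs 9: take 6 from left. Merged: [3, 3, 6]
Compare 11 vs 9: take 9 from right. Merged: [3, 3, 6, 9]
Compare 11 vs 12: take 11 from left. Merged: [3, 3, 6, 9, 11]
Compare 24 vs 12: take 12 from right. Merged: [3, 3, 6, 9, 11, 12]
Compare 24 vs 15: take 15 from right. Merged: [3, 3, 6, 9, 11, 12, 15]
Compare 24 vs 20: take 20 from right. Merged: [3, 3, 6, 9, 11, 12, 15, 20]
Compare 24 vs 27: take 24 from left. Merged: [3, 3, 6, 9, 11, 12, 15, 20, 24]
Compare 31 vs 27: take 27 from right. Merged: [3, 3, 6, 9, 11, 12, 15, 20, 24, 27]
Append remaining from left: [31]. Merged: [3, 3, 6, 9, 11, 12, 15, 20, 24, 27, 31]

Final merged array: [3, 3, 6, 9, 11, 12, 15, 20, 24, 27, 31]
Total comparisons: 10

The merged array is [3, 3, 6, 9, 11, 12, 15, 20, 24, 27, 31], requiring 10 comparisons. The merge step runs in O(n) time where n is the total number of elements.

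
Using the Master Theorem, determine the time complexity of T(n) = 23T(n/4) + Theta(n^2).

Master Theorem for T(n) = 23T(n/4) + O(n^2):

a = 23, b = 4, c = 2
log_b(a) = log_4(23) = 2.2618

Case 1: c = 2 < log_4(23) = 2.2618
T(n) = O(n^(log_4 23))

For T(n) = 23T(n/4) + O(n^2): log_4(23) = 2.2618. This is Case 1 of the Master Theorem (c < log_b(a), work dominated by leaves), giving O(n^(log_4 23)).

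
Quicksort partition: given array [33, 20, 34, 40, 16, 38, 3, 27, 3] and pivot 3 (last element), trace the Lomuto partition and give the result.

Lomuto partition with pivot = 3:

Initial array: [33, 20, 34, 40, 16, 38, 3, 27, 3]

arr[0]=33 > 3: no swap
arr[1]=20 > 3: no swap
arr[2]=34 > 3: no swap
arr[3]=40 > 3: no swap
arr[4]=16 > 3: no swap
arr[5]=38 > 3: no swap
arr[6]=3 <= 3: swap with position 0, array becomes [3, 20, 34, 40, 16, 38, 33, 27, 3]
arr[7]=27 > 3: no swap

Place pivot at position 1: [3, 3, 34, 40, 16, 38, 33, 27, 20]
Pivot position: 1

After partitioning with pivot 3, the array becomes [3, 3, 34, 40, 16, 38, 33, 27, 20]. The pivot is placed at index 1. All elements to the left of the pivot are <= 3, and all elements to the right are > 3.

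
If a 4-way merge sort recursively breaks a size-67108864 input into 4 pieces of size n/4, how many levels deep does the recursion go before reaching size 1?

For divide and conquer with division factor 4:

Problem sizes at each level:
Level 0: 67108864
Level 1: 16777216
Level 2: 4194304
Level 3: 1048576
Level 4: 262144
Level 5: 65536
Level 6: 16384
Level 7: 4096
Level 8: 1024
Level 9: 256
Level 10: 64
Level 11: 16
Level 12: 4
Level 13: 1

The root is level 0 and the size-1 base case is level 13 (the tree spans levels 0 through 13, i.e. 14 levels counting the root), so the depth is the number of divisions: log_4(67108864) = 13

The recursion tree depth is log_4(67108864) = 13. At each level, the problem size is divided by 4, so it takes 13 divisions to reduce to a base case of size 1. The algorithm makes 4 recursive calls at each level.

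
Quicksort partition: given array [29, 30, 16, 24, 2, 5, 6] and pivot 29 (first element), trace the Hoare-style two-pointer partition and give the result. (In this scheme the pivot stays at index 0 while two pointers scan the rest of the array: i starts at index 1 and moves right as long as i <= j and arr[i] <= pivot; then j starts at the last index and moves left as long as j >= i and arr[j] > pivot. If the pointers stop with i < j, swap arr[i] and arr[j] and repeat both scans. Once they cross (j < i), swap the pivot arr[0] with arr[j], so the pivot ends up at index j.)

Hoare-style two-pointer partition with pivot = 29:

Initial array: [29, 30, 16, 24, 2, 5, 6]

Pointers start at i = 1, j = 6.
i stops at index 1 (arr[1]=30 > 29), j stops at index 6 (arr[6]=6 <= 29): swap arr[1] and arr[6], array becomes [29, 6, 16, 24, 2, 5, 30]
i ends at 6, j ends at 5: the pointers have crossed (j < i), so scanning stops.

Swap pivot arr[0] with arr[5] to place pivot at position 5: [5, 6, 16, 24, 2, 29, 30]
Pivot position: 5

After partitioning with pivot 29, the array becomes [5, 6, 16, 24, 2, 29, 30]. The pivot is placed at index 5. All elements to the left of the pivot are <= 29, and all elements to the right are > 29.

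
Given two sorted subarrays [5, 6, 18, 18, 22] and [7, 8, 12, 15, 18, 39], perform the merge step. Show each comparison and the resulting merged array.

Merging process:

Compare 5 vs 7: take 5 from left. Merged: [5]
Compare 6 vs 7: take 6 from left. Merged: [5, 6]
Compare 18 vs 7: take 7 from right. Merged: [5, 6, 7]
Compare 18 vs 8: take 8 from right. Merged: [5, 6, 7, 8]
Compare 18 vs 12: take 12 from right. Merged: [5, 6, 7, 8, 12]
Compare 18 vs 15: take 15 from right. Merged: [5, 6, 7, 8, 12, 15]
Compare 18 vs 18: take 18 from left. Merged: [5, 6, 7, 8, 12, 15, 18]
Compare 18 vs 18: take 18 from left. Merged: [5, 6, 7, 8, 12, 15, 18, 18]
Compare 22 vs 18: take 18 from right. Merged: [5, 6, 7, 8, 12, 15, 18, 18, 18]
Compare 22 vs 39: take 22 from left. Merged: [5, 6, 7, 8, 12, 15, 18, 18, 18, 22]
Append remaining from right: [39]. Merged: [5, 6, 7, 8, 12, 15, 18, 18, 18, 22, 39]

Final merged array: [5, 6, 7, 8, 12, 15, 18, 18, 18, 22, 39]
Total comparisons: 10

The merged array is [5, 6, 7, 8, 12, 15, 18, 18, 18, 22, 39], requiring 10 comparisons. The merge step runs in O(n) time where n is the total number of elements.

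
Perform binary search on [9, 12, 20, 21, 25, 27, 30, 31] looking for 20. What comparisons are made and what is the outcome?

Binary search for 20 in [9, 12, 20, 21, 25, 27, 30, 31]:

lo=0, hi=7, mid=3, arr[mid]=21 -> 21 > 20, search left half
lo=0, hi=2, mid=1, arr[mid]=12 -> 12 < 20, search right half
lo=2, hi=2, mid=2, arr[mid]=20 -> Found target at index 2!

Binary search finds 20 at index 2 after 3 comparisons. The search repeatedly halves the search space by comparing with the middle element.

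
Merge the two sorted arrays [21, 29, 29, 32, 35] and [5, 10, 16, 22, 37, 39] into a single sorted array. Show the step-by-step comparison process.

Merging process:

Compare 21 vs 5: take 5 from right. Merged: [5]
Compare 21 vs 10: take 10 from right. Merged: [5, 10]
Compare 21 vs 16: take 16 from right. Merged: [5, 10, 16]
Compare 21 vs 22: take 21 from left. Merged: [5, 10, 16, 21]
Compare 29 vs 22: take 22 from right. Merged: [5, 10, 16, 21, 22]
Compare 29 vs 37: take 29 from left. Merged: [5, 10, 16, 21, 22, 29]
Compare 29 vs 37: take 29 from left. Merged: [5, 10, 16, 21, 22, 29, 29]
Compare 32 vs 37: take 32 from left. Merged: [5, 10, 16, 21, 22, 29, 29, 32]
Compare 35 vs 37: take 35 from left. Merged: [5, 10, 16, 21, 22, 29, 29, 32, 35]
Append remaining from right: [37, 39]. Merged: [5, 10, 16, 21, 22, 29, 29, 32, 35, 37, 39]

Final merged array: [5, 10, 16, 21, 22, 29, 29, 32, 35, 37, 39]
Total comparisons: 9

The merged array is [5, 10, 16, 21, 22, 29, 29, 32, 35, 37, 39], requiring 9 comparisons. The merge step runs in O(n) time where n is the total number of elements.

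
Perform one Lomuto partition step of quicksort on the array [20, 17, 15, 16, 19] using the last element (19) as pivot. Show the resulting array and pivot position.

Lomuto partition with pivot = 19:

Initial array: [20, 17, 15, 16, 19]

arr[0]=20 > 19: no swap
arr[1]=17 <= 19: swap with position 0, array becomes [17, 20, 15, 16, 19]
arr[2]=15 <= 19: swap with position 1, array becomes [17, 15, 20, 16, 19]
arr[3]=16 <= 19: swap with position 2, array becomes [17, 15, 16, 20, 19]

Place pivot at position 3: [17, 15, 16, 19, 20]
Pivot position: 3

After partitioning with pivot 19, the array becomes [17, 15, 16, 19, 20]. The pivot is placed at index 3. All elements to the left of the pivot are <= 19, and all elements to the right are > 19.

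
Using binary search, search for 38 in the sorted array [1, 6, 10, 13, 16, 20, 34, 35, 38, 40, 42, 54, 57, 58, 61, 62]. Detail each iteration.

Binary search for 38 in [1, 6, 10, 13, 16, 20, 34, 35, 38, 40, 42, 54, 57, 58, 61, 62]:

lo=0, hi=15, mid=7, arr[mid]=35 -> 35 < 38, search right half
lo=8, hi=15, mid=11, arr[mid]=54 -> 54 > 38, search left half
lo=8, hi=10, mid=9, arr[mid]=40 -> 40 > 38, search left half
lo=8, hi=8, mid=8, arr[mid]=38 -> Found target at index 8!

Binary search finds 38 at index 8 after 4 comparisons. The search repeatedly halves the search space by comparing with the middle element.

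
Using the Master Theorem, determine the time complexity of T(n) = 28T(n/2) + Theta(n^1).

Master Theorem for T(n) = 28T(n/2) + O(n^1):

a = 28, b = 2, c = 1
log_b(a) = log_2(28) = 4.8074

Case 1: c = 1 < log_2(28) = 4.8074
T(n) = O(n^(log_2 28))

For T(n) = 28T(n/2) + O(n^1): log_2(28) = 4.8074. This is Case 1 of the Master Theorem (c < log_b(a), work dominated by leaves), giving O(n^(log_2 28)).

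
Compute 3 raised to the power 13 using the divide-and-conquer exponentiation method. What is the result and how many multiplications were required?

Computing 3^13 by squaring (build up from 3^1; each line after the first costs one multiplication):

3^1 = 3
3^2 = (3^1)^2 = 3^2 = 9
3^3 = 3 * 3^2 = 3 * 9 = 27
3^6 = (3^3)^2 = 27^2 = 729
3^12 = (3^6)^2 = 729^2 = 531441
3^13 = 3 * 3^12 = 3 * 531441 = 1594323

Result: 1594323
Multiplications needed: 5 (5 lines after 3^1)

3^13 = 1594323. Using exponentiation by squaring, this requires 5 multiplications. The key idea: if the exponent is even, square the half-power; if odd, multiply by the base once.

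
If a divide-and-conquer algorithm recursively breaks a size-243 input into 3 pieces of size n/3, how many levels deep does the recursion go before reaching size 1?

For divide and conquer with division factor 3:

Problem sizes at each level:
Level 0: 243
Level 1: 81
Level 2: 27
Level 3: 9
Level 4: 3
Level 5: 1

The root is level 0 and the size-1 base case is level 5 (the tree spans levels 0 through 5, i.e. 6 levels counting the root), so the depth is the number of divisions: log_3(243) = 5

The recursion tree depth is log_3(243) = 5. At each level, the problem size is divided by 3, so it takes 5 divisions to reduce to a base case of size 1. The algorithm makes 3 recursive calls at each level.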